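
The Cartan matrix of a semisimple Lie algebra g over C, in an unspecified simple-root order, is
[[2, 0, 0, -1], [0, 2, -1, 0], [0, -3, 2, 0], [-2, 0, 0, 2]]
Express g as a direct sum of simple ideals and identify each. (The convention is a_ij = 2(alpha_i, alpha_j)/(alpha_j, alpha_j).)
B_2 (so(5)) ⊕ G_2

The diagram associated to this matrix has two connected components: the simple roots {alpha_1, alpha_4} form a chain of 2 nodes with a double edge at one end; the terminal node there is the unique short simple root (B_2), and {alpha_2, alpha_3} form two nodes joined by a triple edge (G_2). A semisimple Lie algebra decomposes uniquely as the direct sum of simple ideals, one per connected component of its Dynkin diagram, so g ≅ B_2 ⊕ G_2 (dimension 10 + 14 = 24).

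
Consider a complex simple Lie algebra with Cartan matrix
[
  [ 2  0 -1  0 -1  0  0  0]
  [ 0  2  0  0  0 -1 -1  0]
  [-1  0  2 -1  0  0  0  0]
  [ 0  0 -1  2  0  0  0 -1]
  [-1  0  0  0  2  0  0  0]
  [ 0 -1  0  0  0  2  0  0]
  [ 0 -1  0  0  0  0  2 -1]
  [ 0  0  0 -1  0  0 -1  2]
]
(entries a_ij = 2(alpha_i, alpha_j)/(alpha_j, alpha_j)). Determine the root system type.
type A_8

The matrix has rank 8 with 2's on the diagonal. Reading the off-diagonal entries as Dynkin edges (a single edge where a_ij = a_ji = -1; a double or triple edge where a_ij * a_ji = 2 or 3), the diagram is a chain of 8 nodes with single edges (A_8). One simple-root ordering that puts it in standard form is (alpha_5, alpha_1, alpha_3, alpha_4, alpha_8, alpha_7, alpha_2, alpha_6). So the algebra is type A_8, i.e. sl(9).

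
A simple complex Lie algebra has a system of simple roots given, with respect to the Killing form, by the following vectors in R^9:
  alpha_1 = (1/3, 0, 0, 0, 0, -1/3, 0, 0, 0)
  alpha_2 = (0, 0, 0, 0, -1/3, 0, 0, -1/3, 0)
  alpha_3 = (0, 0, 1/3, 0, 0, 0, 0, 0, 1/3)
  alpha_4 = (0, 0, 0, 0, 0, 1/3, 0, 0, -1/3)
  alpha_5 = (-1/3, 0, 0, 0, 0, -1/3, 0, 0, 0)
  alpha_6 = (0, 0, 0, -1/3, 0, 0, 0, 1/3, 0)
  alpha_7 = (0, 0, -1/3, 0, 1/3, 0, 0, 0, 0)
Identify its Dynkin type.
D_7 (so(14))

Compute the Cartan integers a_ij = 2(alpha_i, alpha_j)/(alpha_j, alpha_j); the resulting 7x7 Cartan matrix is
[[2, 0, 0, -1, 0, 0, 0], [0, 2, 0, 0, 0, -1, -1], [0, 0, 2, -1, 0, 0, -1], [-1, 0, -1, 2, -1, 0, 0], [0, 0, 0, -1, 2, 0, 0], [0, -1, 0, 0, 0, 2, 0], [0, -1, -1, 0, 0, 0, 2]].
All simple roots have the same length, so the diagram is simply laced. The associated Dynkin diagram is a chain of 5 nodes with a fork of two nodes at one end (D_7), so the type is D_7 (the algebra so(14)).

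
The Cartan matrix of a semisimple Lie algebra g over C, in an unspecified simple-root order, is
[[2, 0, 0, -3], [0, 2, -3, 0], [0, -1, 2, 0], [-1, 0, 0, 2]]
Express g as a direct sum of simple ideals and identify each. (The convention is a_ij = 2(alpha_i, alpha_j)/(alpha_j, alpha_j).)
G_2 ⊕ G_2

The diagram associated to this matrix has two connected components: the simple roots {alpha_2, alpha_3} form two nodes joined by a triple edge (G_2), and {alpha_1, alpha_4} form two nodes joined by a triple edge (G_2). A semisimple Lie algebra decomposes uniquely as the direct sum of simple ideals, one per connected component of its Dynkin diagram, so g ≅ G_2 ⊕ G_2 (dimension 14 + 14 = 28).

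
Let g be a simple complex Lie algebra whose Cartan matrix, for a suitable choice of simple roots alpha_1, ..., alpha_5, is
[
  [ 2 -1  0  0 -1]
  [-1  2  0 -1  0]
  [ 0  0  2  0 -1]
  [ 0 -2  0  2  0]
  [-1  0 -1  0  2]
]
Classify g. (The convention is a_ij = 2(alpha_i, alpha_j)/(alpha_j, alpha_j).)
The matrix has rank 5 with 2's on the diagonal. Reading the off-diagonal entries as Dynkin edges (a single edge where a_ij = a_ji = -1; a double or triple edge where a_ij * a_ji = 2 or 3), the diagram is a chain of 5 nodes with a double edge at one end; the terminal node there is the unique long simple root (C_5). One simple-root ordering that puts it in standard form is (alpha_3, alpha_5, alpha_1, alpha_2, alpha_4). So the algebra is type C_5, i.e. sp(10).

type C_5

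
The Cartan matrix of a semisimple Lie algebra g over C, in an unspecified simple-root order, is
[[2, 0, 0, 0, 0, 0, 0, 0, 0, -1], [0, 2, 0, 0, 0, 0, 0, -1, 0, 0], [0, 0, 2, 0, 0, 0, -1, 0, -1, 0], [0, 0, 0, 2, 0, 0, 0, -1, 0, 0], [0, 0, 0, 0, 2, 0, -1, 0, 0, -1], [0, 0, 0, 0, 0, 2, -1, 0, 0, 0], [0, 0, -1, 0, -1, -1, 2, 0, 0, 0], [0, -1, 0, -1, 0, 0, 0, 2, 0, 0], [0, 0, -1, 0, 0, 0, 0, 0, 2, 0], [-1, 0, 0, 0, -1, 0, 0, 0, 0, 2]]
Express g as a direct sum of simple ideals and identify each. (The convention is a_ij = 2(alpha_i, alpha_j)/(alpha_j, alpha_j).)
The diagram associated to this matrix has two connected components: the simple roots {alpha_2, alpha_4, alpha_8} form a chain of 3 nodes with single edges (A_3), and {alpha_1, alpha_3, alpha_5, alpha_6, alpha_7, alpha_9, alpha_10} form a chain of 6 nodes with one extra node attached to the third node from one end (E_7). A semisimple Lie algebra decomposes uniquely as the direct sum of simple ideals, one per connected component of its Dynkin diagram, so g ≅ A_3 ⊕ E_7 (dimension 15 + 133 = 148).

A_3 + E_7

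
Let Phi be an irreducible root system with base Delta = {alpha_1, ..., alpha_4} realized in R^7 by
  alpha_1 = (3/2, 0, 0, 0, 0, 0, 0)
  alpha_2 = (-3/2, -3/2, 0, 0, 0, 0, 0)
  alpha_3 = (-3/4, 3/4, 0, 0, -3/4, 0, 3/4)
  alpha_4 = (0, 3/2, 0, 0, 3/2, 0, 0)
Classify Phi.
Compute the Cartan integers a_ij = 2(alpha_i, alpha_j)/(alpha_j, alpha_j); the resulting 4x4 Cartan matrix is
[[2, -1, -1, 0], [-2, 2, 0, -1], [-1, 0, 2, 0], [0, -1, 0, 2]].
The roots have two lengths (squared-length ratio 2:1); the short ones are alpha_{1,3}. The associated Dynkin diagram is a chain of 4 nodes with a double edge between the middle two (F_4), so the type is F_4.

F_4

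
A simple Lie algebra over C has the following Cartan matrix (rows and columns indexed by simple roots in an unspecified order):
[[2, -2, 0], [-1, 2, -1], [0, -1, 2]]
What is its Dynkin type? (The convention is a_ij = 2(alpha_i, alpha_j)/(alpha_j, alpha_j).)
The matrix has rank 3 with 2's on the diagonal. Reading the off-diagonal entries as Dynkin edges (a single edge where a_ij = a_ji = -1; a double or triple edge where a_ij * a_ji = 2 or 3), the diagram is a chain of 3 nodes with a double edge at one end; the terminal node there is the unique long simple root (C_3). One simple-root ordering that puts it in standard form is (alpha_3, alpha_2, alpha_1). So the algebra is type C_3, i.e. sp(6).

type C_3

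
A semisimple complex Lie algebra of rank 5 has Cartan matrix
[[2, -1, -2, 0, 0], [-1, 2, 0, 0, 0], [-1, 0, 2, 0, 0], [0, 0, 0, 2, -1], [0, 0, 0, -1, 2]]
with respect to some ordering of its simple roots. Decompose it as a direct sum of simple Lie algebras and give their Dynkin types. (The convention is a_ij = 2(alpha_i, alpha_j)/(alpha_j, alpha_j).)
The diagram associated to this matrix has two connected components: the simple roots {alpha_4, alpha_5} form a chain of 2 nodes with single edges (A_2), and {alpha_1, alpha_2, alpha_3} form a chain of 3 nodes with a double edge at one end; the terminal node there is the unique short simple root (B_3). A semisimple Lie algebra decomposes uniquely as the direct sum of simple ideals, one per connected component of its Dynkin diagram, so g ≅ A_2 ⊕ B_3 (dimension 8 + 21 = 29).

type A_2 ⊕ type B_3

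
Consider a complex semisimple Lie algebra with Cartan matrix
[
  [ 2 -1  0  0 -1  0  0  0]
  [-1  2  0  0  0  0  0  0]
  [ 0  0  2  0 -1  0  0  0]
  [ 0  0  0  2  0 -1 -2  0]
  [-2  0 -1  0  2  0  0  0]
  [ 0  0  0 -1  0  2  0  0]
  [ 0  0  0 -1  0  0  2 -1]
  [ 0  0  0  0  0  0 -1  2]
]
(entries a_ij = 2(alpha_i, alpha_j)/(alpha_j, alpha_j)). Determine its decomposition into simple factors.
F_4 ⊕ F_4

The diagram associated to this matrix has two connected components: the simple roots {alpha_4, alpha_6, alpha_7, alpha_8} form a chain of 4 nodes with a double edge between the middle two (F_4), and {alpha_1, alpha_2, alpha_3, alpha_5} form a chain of 4 nodes with a double edge between the middle two (F_4). A semisimple Lie algebra decomposes uniquely as the direct sum of simple ideals, one per connected component of its Dynkin diagram, so g ≅ F_4 ⊕ F_4 (dimension 52 + 52 = 104).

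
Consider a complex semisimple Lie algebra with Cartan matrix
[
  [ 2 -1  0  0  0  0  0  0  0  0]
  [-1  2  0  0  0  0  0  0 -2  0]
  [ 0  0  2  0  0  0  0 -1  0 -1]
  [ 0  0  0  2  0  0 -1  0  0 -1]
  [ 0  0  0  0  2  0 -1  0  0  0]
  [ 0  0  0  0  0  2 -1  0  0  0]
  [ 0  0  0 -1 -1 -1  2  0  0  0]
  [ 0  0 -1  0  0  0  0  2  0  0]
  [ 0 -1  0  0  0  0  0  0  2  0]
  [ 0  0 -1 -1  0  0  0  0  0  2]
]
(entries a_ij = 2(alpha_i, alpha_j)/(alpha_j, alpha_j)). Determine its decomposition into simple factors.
The diagram associated to this matrix has two connected components: the simple roots {alpha_1, alpha_2, alpha_9} form a chain of 3 nodes with a double edge at one end; the terminal node there is the unique short simple root (B_3), and {alpha_3, alpha_4, alpha_5, alpha_6, alpha_7, alpha_8, alpha_10} form a chain of 5 nodes with a fork of two nodes at one end (D_7). A semisimple Lie algebra decomposes uniquely as the direct sum of simple ideals, one per connected component of its Dynkin diagram, so g ≅ B_3 ⊕ D_7 (dimension 21 + 91 = 112).

type B_3 + type D_7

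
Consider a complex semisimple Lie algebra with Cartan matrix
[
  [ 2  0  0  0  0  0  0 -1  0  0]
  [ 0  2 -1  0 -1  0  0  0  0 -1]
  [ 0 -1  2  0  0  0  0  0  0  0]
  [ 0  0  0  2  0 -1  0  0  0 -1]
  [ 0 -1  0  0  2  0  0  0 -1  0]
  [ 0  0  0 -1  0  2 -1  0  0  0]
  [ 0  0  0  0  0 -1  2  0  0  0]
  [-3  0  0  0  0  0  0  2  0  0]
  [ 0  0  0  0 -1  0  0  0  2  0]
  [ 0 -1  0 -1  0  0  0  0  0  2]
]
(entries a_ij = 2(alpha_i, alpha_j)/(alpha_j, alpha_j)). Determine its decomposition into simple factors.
The diagram associated to this matrix has two connected components: the simple roots {alpha_2, alpha_3, alpha_4, alpha_5, alpha_6, alpha_7, alpha_9, alpha_10} form a chain of 7 nodes with one extra node attached to the third node from one end (E_8), and {alpha_1, alpha_8} form two nodes joined by a triple edge (G_2). A semisimple Lie algebra decomposes uniquely as the direct sum of simple ideals, one per connected component of its Dynkin diagram, so g ≅ E_8 ⊕ G_2 (dimension 248 + 14 = 262).

E8 ⊕ G2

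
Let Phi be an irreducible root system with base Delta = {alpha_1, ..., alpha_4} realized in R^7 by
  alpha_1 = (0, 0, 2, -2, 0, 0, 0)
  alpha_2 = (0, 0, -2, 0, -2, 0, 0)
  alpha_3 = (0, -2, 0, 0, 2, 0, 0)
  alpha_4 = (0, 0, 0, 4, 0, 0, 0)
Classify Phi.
Compute the Cartan integers a_ij = 2(alpha_i, alpha_j)/(alpha_j, alpha_j); the resulting 4x4 Cartan matrix is
[[2, -1, 0, -1], [-1, 2, -1, 0], [0, -1, 2, 0], [-2, 0, 0, 2]].
The roots have two lengths (squared-length ratio 2:1); the short ones are alpha_{1,2,3}. The associated Dynkin diagram is a chain of 4 nodes with a double edge at one end; the terminal node there is the unique long simple root (C_4), so the type is C_4 (the algebra sp(8)).

C4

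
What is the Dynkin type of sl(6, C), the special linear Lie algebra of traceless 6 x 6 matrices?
This is sl(6), which has dimension 6^2 - 1 = 35 and rank 6 - 1 = 5 (a Cartan subalgebra is the diagonal traceless matrices). In the classification of classical Lie algebras, the special linear algebra sl(n+1) has type A_n; here n = 5, so the Dynkin diagram is a chain of 5 nodes with single edges (A_5). Hence the type is A_5.

type A_5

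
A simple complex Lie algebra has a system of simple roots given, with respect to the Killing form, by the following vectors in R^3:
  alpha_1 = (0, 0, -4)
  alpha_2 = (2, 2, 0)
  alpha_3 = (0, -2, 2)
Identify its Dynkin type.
type C_3

Compute the Cartan integers a_ij = 2(alpha_i, alpha_j)/(alpha_j, alpha_j); the resulting 3x3 Cartan matrix is
[[2, 0, -2], [0, 2, -1], [-1, -1, 2]].
The roots have two lengths (squared-length ratio 2:1); the short ones are alpha_{2,3}. The associated Dynkin diagram is a chain of 3 nodes with a double edge at one end; the terminal node there is the unique long simple root (C_3), so the type is C_3 (the algebra sp(6)).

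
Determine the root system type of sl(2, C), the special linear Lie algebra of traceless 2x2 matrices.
This is sl(2), which has dimension 2^2 - 1 = 3 and rank 2 - 1 = 1 (a Cartan subalgebra is the diagonal traceless matrices). In the classification of classical Lie algebras, the special linear algebra sl(n+1) has type A_n; here n = 1, so the Dynkin diagram is a chain of 1 nodes with single edges (A_1). Hence the type is A_1.

A_1 (sl(2))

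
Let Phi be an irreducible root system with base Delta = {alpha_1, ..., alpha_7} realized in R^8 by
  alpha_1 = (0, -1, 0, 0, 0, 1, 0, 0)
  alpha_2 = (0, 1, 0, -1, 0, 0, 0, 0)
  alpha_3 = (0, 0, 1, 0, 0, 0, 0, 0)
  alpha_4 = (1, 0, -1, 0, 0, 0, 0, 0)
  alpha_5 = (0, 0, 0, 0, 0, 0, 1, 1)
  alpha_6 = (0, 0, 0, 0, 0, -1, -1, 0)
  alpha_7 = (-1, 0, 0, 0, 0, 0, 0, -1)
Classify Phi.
type B_7

Compute the Cartan integers a_ij = 2(alpha_i, alpha_j)/(alpha_j, alpha_j); the resulting 7x7 Cartan matrix is
[[2, -1, 0, 0, 0, -1, 0], [-1, 2, 0, 0, 0, 0, 0], [0, 0, 2, -1, 0, 0, 0], [0, 0, -2, 2, 0, 0, -1], [0, 0, 0, 0, 2, -1, -1], [-1, 0, 0, 0, -1, 2, 0], [0, 0, 0, -1, -1, 0, 2]].
The roots have two lengths (squared-length ratio 2:1); the short ones are alpha_{3}. The associated Dynkin diagram is a chain of 7 nodes with a double edge at one end; the terminal node there is the unique short simple root (B_7), so the type is B_7 (the algebra so(15)).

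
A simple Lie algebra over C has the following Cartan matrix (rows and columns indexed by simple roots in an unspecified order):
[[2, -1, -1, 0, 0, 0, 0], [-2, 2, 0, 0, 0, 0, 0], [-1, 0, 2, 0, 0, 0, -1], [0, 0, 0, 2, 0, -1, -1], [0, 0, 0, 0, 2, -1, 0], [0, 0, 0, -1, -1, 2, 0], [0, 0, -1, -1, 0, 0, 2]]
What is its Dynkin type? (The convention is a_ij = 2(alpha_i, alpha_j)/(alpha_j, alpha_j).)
type C_7

The matrix has rank 7 with 2's on the diagonal. Reading the off-diagonal entries as Dynkin edges (a single edge where a_ij = a_ji = -1; a double or triple edge where a_ij * a_ji = 2 or 3), the diagram is a chain of 7 nodes with a double edge at one end; the terminal node there is the unique long simple root (C_7). One simple-root ordering that puts it in standard form is (alpha_5, alpha_6, alpha_4, alpha_7, alpha_3, alpha_1, alpha_2). So the algebra is type C_7, i.e. sp(14).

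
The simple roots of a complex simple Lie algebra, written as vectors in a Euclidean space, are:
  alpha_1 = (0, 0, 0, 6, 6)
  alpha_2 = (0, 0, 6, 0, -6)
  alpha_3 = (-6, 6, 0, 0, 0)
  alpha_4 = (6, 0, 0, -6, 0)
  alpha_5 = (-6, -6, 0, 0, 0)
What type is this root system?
D_5

Compute the Cartan integers a_ij = 2(alpha_i, alpha_j)/(alpha_j, alpha_j); the resulting 5x5 Cartan matrix is
[[2, -1, 0, -1, 0], [-1, 2, 0, 0, 0], [0, 0, 2, -1, 0], [-1, 0, -1, 2, -1], [0, 0, 0, -1, 2]].
All simple roots have the same length, so the diagram is simply laced. The associated Dynkin diagram is a chain of 3 nodes with a fork of two nodes at one end (D_5), so the type is D_5 (the algebra so(10)).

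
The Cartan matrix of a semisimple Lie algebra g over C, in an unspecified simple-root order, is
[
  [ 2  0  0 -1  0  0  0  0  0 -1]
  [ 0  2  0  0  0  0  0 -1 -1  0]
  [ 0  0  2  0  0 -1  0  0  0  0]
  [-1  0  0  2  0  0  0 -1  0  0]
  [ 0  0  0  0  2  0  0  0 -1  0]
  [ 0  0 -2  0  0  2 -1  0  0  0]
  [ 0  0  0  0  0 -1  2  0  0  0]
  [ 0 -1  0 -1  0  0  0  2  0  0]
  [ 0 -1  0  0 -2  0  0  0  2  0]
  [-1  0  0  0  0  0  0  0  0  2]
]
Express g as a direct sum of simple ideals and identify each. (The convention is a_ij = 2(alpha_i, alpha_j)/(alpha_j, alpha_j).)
The diagram associated to this matrix has two connected components: the simple roots {alpha_3, alpha_6, alpha_7} form a chain of 3 nodes with a double edge at one end; the terminal node there is the unique short simple root (B_3), and {alpha_1, alpha_2, alpha_4, alpha_5, alpha_8, alpha_9, alpha_10} form a chain of 7 nodes with a double edge at one end; the terminal node there is the unique short simple root (B_7). A semisimple Lie algebra decomposes uniquely as the direct sum of simple ideals, one per connected component of its Dynkin diagram, so g ≅ B_3 ⊕ B_7 (dimension 21 + 105 = 126).

B_3 (so(7)) + B_7 (so(15))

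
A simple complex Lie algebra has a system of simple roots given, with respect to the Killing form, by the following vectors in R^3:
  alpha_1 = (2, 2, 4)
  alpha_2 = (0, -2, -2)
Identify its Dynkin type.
G_2

Compute the Cartan integers a_ij = 2(alpha_i, alpha_j)/(alpha_j, alpha_j); the resulting 2x2 Cartan matrix is
[[2, -3], [-1, 2]].
The roots have two lengths (squared-length ratio 3:1); the short ones are alpha_{2}. The associated Dynkin diagram is two nodes joined by a triple edge (G_2), so the type is G_2.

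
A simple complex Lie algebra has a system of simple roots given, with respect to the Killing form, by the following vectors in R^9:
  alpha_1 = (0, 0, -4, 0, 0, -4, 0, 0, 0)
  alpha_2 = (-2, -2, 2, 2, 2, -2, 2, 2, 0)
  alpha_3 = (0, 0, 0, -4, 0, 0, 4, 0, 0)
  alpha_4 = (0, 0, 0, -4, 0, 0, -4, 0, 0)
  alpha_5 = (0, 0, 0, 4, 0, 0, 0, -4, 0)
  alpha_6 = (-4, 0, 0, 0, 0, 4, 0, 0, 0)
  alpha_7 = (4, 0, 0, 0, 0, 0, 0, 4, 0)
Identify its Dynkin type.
Compute the Cartan integers a_ij = 2(alpha_i, alpha_j)/(alpha_j, alpha_j); the resulting 7x7 Cartan matrix is
[[2, 0, 0, 0, 0, -1, 0], [0, 2, 0, -1, 0, 0, 0], [0, 0, 2, 0, -1, 0, 0], [0, -1, 0, 2, -1, 0, 0], [0, 0, -1, -1, 2, 0, -1], [-1, 0, 0, 0, 0, 2, -1], [0, 0, 0, 0, -1, -1, 2]].
All simple roots have the same length, so the diagram is simply laced. The associated Dynkin diagram is a chain of 6 nodes with one extra node attached to the third node from one end (E_7), so the type is E_7.

E_7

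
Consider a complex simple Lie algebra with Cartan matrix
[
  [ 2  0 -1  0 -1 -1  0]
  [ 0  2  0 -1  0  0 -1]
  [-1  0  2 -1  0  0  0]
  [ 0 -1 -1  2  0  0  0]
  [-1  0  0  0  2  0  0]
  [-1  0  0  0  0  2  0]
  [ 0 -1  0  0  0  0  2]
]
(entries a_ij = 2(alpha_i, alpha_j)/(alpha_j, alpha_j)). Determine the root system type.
The matrix has rank 7 with 2's on the diagonal. Reading the off-diagonal entries as Dynkin edges (a single edge where a_ij = a_ji = -1; a double or triple edge where a_ij * a_ji = 2 or 3), the diagram is a chain of 5 nodes with a fork of two nodes at one end (D_7). One simple-root ordering that puts it in standard form is (alpha_7, alpha_2, alpha_4, alpha_3, alpha_1, alpha_6, alpha_5). So the algebra is type D_7, i.e. so(14).

type D_7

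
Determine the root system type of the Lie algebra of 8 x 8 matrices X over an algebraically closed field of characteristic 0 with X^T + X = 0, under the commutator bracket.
This is so(8) with 8 even, which has dimension 8(8-1)/2 = 28 and rank 8/2 = 4. In the classification of classical Lie algebras, the orthogonal algebra so(2n) in an even number of variables has type D_n; here n = 4, so the Dynkin diagram is a chain of 2 nodes with a fork of two nodes at one end (D_4). Hence the type is D_4.

D4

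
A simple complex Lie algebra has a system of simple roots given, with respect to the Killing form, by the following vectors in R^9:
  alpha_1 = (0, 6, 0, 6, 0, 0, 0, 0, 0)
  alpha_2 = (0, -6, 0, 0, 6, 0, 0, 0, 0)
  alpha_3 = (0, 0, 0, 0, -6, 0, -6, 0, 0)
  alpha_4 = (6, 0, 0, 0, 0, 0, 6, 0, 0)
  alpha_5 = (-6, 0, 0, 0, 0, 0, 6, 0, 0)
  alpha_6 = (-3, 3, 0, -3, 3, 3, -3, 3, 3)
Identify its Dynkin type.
Compute the Cartan integers a_ij = 2(alpha_i, alpha_j)/(alpha_j, alpha_j); the resulting 6x6 Cartan matrix is
[[2, -1, 0, 0, 0, 0], [-1, 2, -1, 0, 0, 0], [0, -1, 2, -1, -1, 0], [0, 0, -1, 2, 0, -1], [0, 0, -1, 0, 2, 0], [0, 0, 0, -1, 0, 2]].
All simple roots have the same length, so the diagram is simply laced. The associated Dynkin diagram is a chain of 5 nodes with one extra node attached to the third node from one end (E_6), so the type is E_6.

type E_6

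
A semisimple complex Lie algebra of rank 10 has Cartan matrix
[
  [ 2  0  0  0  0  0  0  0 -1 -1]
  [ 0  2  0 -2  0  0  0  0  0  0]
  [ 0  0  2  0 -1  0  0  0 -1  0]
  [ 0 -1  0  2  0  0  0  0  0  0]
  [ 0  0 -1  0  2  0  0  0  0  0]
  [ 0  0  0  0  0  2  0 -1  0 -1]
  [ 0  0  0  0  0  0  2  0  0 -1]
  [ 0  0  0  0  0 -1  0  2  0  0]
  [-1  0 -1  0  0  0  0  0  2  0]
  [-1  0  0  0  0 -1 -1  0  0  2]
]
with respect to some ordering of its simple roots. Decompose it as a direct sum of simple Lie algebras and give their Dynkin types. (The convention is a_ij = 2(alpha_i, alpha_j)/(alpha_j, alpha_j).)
B_2 ⊕ E_8

The diagram associated to this matrix has two connected components: the simple roots {alpha_2, alpha_4} form a chain of 2 nodes with a double edge at one end; the terminal node there is the unique short simple root (B_2), and {alpha_1, alpha_3, alpha_5, alpha_6, alpha_7, alpha_8, alpha_9, alpha_10} form a chain of 7 nodes with one extra node attached to the third node from one end (E_8). A semisimple Lie algebra decomposes uniquely as the direct sum of simple ideals, one per connected component of its Dynkin diagram, so g ≅ B_2 ⊕ E_8 (dimension 10 + 248 = 258).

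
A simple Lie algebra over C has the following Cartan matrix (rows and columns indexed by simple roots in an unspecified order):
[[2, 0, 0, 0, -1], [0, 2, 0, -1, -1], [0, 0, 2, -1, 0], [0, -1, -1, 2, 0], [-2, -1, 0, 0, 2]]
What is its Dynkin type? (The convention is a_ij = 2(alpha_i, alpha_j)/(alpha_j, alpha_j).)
B_5

The matrix has rank 5 with 2's on the diagonal. Reading the off-diagonal entries as Dynkin edges (a single edge where a_ij = a_ji = -1; a double or triple edge where a_ij * a_ji = 2 or 3), the diagram is a chain of 5 nodes with a double edge at one end; the terminal node there is the unique short simple root (B_5). One simple-root ordering that puts it in standard form is (alpha_3, alpha_4, alpha_2, alpha_5, alpha_1). So the algebra is type B_5, i.e. so(11).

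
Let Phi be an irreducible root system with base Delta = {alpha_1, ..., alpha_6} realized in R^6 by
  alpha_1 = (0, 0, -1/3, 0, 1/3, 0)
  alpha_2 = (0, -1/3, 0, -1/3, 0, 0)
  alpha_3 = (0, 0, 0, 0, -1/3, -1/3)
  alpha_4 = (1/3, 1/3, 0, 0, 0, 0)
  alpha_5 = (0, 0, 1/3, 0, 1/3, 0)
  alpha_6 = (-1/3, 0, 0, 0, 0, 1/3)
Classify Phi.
Compute the Cartan integers a_ij = 2(alpha_i, alpha_j)/(alpha_j, alpha_j); the resulting 6x6 Cartan matrix is
[[2, 0, -1, 0, 0, 0], [0, 2, 0, -1, 0, 0], [-1, 0, 2, 0, -1, -1], [0, -1, 0, 2, 0, -1], [0, 0, -1, 0, 2, 0], [0, 0, -1, -1, 0, 2]].
All simple roots have the same length, so the diagram is simply laced. The associated Dynkin diagram is a chain of 4 nodes with a fork of two nodes at one end (D_6), so the type is D_6 (the algebra so(12)).

D_6 (so(12))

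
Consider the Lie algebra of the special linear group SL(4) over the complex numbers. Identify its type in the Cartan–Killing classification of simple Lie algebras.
This is sl(4), which has dimension 4^2 - 1 = 15 and rank 4 - 1 = 3 (a Cartan subalgebra is the diagonal traceless matrices). In the classification of classical Lie algebras, the special linear algebra sl(n+1) has type A_n; here n = 3, so the Dynkin diagram is a chain of 3 nodes with single edges (A_3). Hence the type is A_3.

type A_3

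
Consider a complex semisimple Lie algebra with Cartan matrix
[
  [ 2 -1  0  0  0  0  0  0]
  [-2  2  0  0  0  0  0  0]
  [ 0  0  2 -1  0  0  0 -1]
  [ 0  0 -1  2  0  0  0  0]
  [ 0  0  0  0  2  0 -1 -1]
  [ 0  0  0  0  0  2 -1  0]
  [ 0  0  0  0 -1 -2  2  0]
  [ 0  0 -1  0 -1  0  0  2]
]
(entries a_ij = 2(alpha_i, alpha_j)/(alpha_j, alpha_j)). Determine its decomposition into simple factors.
B_2 ⊕ B_6

The diagram associated to this matrix has two connected components: the simple roots {alpha_1, alpha_2} form a chain of 2 nodes with a double edge at one end; the terminal node there is the unique short simple root (B_2), and {alpha_3, alpha_4, alpha_5, alpha_6, alpha_7, alpha_8} form a chain of 6 nodes with a double edge at one end; the terminal node there is the unique short simple root (B_6). A semisimple Lie algebra decomposes uniquely as the direct sum of simple ideals, one per connected component of its Dynkin diagram, so g ≅ B_2 ⊕ B_6 (dimension 10 + 78 = 88).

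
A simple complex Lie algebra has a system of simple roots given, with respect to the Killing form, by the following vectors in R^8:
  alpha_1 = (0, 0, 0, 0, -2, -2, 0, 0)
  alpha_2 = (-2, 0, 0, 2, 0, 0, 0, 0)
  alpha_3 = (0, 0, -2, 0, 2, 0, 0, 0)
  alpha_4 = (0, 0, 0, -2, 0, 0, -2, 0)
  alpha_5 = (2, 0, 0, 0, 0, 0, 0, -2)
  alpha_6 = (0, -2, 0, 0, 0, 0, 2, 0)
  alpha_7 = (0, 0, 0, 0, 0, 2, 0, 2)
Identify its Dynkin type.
A_7

Compute the Cartan integers a_ij = 2(alpha_i, alpha_j)/(alpha_j, alpha_j); the resulting 7x7 Cartan matrix is
[[2, 0, -1, 0, 0, 0, -1], [0, 2, 0, -1, -1, 0, 0], [-1, 0, 2, 0, 0, 0, 0], [0, -1, 0, 2, 0, -1, 0], [0, -1, 0, 0, 2, 0, -1], [0, 0, 0, -1, 0, 2, 0], [-1, 0, 0, 0, -1, 0, 2]].
All simple roots have the same length, so the diagram is simply laced. The associated Dynkin diagram is a chain of 7 nodes with single edges (A_7), so the type is A_7 (the algebra sl(8)).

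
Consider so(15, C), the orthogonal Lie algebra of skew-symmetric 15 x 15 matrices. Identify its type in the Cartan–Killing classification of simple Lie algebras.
B_7 (so(15))

This is so(15) with 15 odd, which has dimension 15(15-1)/2 = 105 and rank (15-1)/2 = 7. In the classification of classical Lie algebras, the orthogonal algebra so(2n+1) in an odd number of variables has type B_n; here n = 7, so the Dynkin diagram is a chain of 7 nodes with a double edge at one end; the terminal node there is the unique short simple root (B_7). Hence the type is B_7.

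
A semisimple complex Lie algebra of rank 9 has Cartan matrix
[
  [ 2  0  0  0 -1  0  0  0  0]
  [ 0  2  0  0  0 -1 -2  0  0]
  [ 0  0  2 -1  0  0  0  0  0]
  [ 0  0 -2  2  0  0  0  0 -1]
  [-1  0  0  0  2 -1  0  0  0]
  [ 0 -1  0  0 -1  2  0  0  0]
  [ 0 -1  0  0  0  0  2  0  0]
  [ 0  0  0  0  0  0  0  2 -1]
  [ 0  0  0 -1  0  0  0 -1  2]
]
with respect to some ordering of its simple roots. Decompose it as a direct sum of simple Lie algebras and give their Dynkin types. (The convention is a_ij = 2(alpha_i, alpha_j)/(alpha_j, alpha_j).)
B_4 (so(9)) ⊕ B_5 (so(11))

The diagram associated to this matrix has two connected components: the simple roots {alpha_3, alpha_4, alpha_8, alpha_9} form a chain of 4 nodes with a double edge at one end; the terminal node there is the unique short simple root (B_4), and {alpha_1, alpha_2, alpha_5, alpha_6, alpha_7} form a chain of 5 nodes with a double edge at one end; the terminal node there is the unique short simple root (B_5). A semisimple Lie algebra decomposes uniquely as the direct sum of simple ideals, one per connected component of its Dynkin diagram, so g ≅ B_4 ⊕ B_5 (dimension 36 + 55 = 91).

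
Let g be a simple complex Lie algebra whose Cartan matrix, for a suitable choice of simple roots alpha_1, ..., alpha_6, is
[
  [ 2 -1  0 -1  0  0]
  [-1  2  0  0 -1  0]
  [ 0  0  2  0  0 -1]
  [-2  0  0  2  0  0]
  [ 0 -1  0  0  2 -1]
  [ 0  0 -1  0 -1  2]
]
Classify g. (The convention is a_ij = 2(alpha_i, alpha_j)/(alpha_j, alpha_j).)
The matrix has rank 6 with 2's on the diagonal. Reading the off-diagonal entries as Dynkin edges (a single edge where a_ij = a_ji = -1; a double or triple edge where a_ij * a_ji = 2 or 3), the diagram is a chain of 6 nodes with a double edge at one end; the terminal node there is the unique long simple root (C_6). One simple-root ordering that puts it in standard form is (alpha_3, alpha_6, alpha_5, alpha_2, alpha_1, alpha_4). So the algebra is type C_6, i.e. sp(12).

C_6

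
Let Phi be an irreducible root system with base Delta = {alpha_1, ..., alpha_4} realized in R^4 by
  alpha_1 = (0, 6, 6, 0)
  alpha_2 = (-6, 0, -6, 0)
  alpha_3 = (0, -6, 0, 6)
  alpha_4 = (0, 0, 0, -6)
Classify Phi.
Compute the Cartan integers a_ij = 2(alpha_i, alpha_j)/(alpha_j, alpha_j); the resulting 4x4 Cartan matrix is
[[2, -1, -1, 0], [-1, 2, 0, 0], [-1, 0, 2, -2], [0, 0, -1, 2]].
The roots have two lengths (squared-length ratio 2:1); the short ones are alpha_{4}. The associated Dynkin diagram is a chain of 4 nodes with a double edge at one end; the terminal node there is the unique short simple root (B_4), so the type is B_4 (the algebra so(9)).

B_4 (so(9))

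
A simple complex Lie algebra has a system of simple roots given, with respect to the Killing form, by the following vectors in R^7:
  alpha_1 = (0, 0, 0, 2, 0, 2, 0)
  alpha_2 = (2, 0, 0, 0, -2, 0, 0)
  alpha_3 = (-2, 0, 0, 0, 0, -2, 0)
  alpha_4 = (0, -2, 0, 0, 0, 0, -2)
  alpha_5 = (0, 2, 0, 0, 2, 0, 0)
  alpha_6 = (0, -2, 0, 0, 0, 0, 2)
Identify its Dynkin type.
Compute the Cartan integers a_ij = 2(alpha_i, alpha_j)/(alpha_j, alpha_j); the resulting 6x6 Cartan matrix is
[[2, 0, -1, 0, 0, 0], [0, 2, -1, 0, -1, 0], [-1, -1, 2, 0, 0, 0], [0, 0, 0, 2, -1, 0], [0, -1, 0, -1, 2, -1], [0, 0, 0, 0, -1, 2]].
All simple roots have the same length, so the diagram is simply laced. The associated Dynkin diagram is a chain of 4 nodes with a fork of two nodes at one end (D_6), so the type is D_6 (the algebra so(12)).

D_6 (so(12))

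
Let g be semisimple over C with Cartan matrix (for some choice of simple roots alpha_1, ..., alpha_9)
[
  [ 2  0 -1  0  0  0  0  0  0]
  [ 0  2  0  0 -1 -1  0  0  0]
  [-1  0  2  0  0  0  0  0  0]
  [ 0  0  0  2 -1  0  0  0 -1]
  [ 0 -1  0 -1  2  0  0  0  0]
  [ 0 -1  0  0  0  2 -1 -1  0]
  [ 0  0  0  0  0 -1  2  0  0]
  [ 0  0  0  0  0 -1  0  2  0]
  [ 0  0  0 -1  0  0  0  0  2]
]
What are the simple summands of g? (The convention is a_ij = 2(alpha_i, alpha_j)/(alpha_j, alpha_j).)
The diagram associated to this matrix has two connected components: the simple roots {alpha_1, alpha_3} form a chain of 2 nodes with single edges (A_2), and {alpha_2, alpha_4, alpha_5, alpha_6, alpha_7, alpha_8, alpha_9} form a chain of 5 nodes with a fork of two nodes at one end (D_7). A semisimple Lie algebra decomposes uniquely as the direct sum of simple ideals, one per connected component of its Dynkin diagram, so g ≅ A_2 ⊕ D_7 (dimension 8 + 91 = 99).

A2 ⊕ D7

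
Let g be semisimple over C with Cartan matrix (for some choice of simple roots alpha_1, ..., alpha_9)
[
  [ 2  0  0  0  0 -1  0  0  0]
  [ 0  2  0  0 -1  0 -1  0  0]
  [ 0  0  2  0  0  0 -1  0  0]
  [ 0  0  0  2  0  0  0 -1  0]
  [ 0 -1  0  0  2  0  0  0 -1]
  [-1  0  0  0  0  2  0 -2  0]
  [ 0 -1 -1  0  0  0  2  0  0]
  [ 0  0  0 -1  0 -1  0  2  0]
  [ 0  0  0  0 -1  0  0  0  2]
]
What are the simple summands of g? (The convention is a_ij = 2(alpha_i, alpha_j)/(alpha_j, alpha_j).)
The diagram associated to this matrix has two connected components: the simple roots {alpha_2, alpha_3, alpha_5, alpha_7, alpha_9} form a chain of 5 nodes with single edges (A_5), and {alpha_1, alpha_4, alpha_6, alpha_8} form a chain of 4 nodes with a double edge between the middle two (F_4). A semisimple Lie algebra decomposes uniquely as the direct sum of simple ideals, one per connected component of its Dynkin diagram, so g ≅ A_5 ⊕ F_4 (dimension 35 + 52 = 87).

A_5 ⊕ F_4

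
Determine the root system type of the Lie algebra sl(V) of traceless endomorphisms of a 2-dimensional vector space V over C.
A_1 (sl(2))

This is sl(2), which has dimension 2^2 - 1 = 3 and rank 2 - 1 = 1 (a Cartan subalgebra is the diagonal traceless matrices). In the classification of classical Lie algebras, the special linear algebra sl(n+1) has type A_n; here n = 1, so the Dynkin diagram is a chain of 1 nodes with single edges (A_1). Hence the type is A_1.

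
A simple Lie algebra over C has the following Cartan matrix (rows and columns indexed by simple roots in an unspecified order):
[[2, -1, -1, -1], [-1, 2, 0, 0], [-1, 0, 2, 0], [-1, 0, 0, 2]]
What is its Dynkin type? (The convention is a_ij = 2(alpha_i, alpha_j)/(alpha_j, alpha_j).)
D_4 (so(8))

The matrix has rank 4 with 2's on the diagonal. Reading the off-diagonal entries as Dynkin edges (a single edge where a_ij = a_ji = -1; a double or triple edge where a_ij * a_ji = 2 or 3), the diagram is a chain of 2 nodes with a fork of two nodes at one end (D_4). One simple-root ordering that puts it in standard form is (alpha_3, alpha_1, alpha_4, alpha_2). So the algebra is type D_4, i.e. so(8).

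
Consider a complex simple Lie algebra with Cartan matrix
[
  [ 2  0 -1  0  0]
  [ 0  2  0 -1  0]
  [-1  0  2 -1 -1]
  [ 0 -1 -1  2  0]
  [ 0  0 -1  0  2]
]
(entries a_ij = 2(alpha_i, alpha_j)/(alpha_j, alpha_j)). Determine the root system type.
D_5 (so(10))

The matrix has rank 5 with 2's on the diagonal. Reading the off-diagonal entries as Dynkin edges (a single edge where a_ij = a_ji = -1; a double or triple edge where a_ij * a_ji = 2 or 3), the diagram is a chain of 3 nodes with a fork of two nodes at one end (D_5). One simple-root ordering that puts it in standard form is (alpha_2, alpha_4, alpha_3, alpha_1, alpha_5). So the algebra is type D_5, i.e. so(10).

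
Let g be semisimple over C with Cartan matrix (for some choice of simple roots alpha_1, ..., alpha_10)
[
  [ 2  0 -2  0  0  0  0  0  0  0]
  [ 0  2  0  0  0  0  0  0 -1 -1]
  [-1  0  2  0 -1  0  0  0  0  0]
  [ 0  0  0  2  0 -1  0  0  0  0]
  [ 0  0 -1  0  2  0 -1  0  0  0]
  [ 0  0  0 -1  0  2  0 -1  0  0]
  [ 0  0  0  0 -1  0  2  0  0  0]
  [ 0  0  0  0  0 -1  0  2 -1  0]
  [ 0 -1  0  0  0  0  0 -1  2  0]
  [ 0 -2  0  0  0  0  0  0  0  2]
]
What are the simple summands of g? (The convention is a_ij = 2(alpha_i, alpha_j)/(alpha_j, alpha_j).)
C_4 (sp(8)) + C_6 (sp(12))

The diagram associated to this matrix has two connected components: the simple roots {alpha_1, alpha_3, alpha_5, alpha_7} form a chain of 4 nodes with a double edge at one end; the terminal node there is the unique long simple root (C_4), and {alpha_2, alpha_4, alpha_6, alpha_8, alpha_9, alpha_10} form a chain of 6 nodes with a double edge at one end; the terminal node there is the unique long simple root (C_6). A semisimple Lie algebra decomposes uniquely as the direct sum of simple ideals, one per connected component of its Dynkin diagram, so g ≅ C_4 ⊕ C_6 (dimension 36 + 78 = 114).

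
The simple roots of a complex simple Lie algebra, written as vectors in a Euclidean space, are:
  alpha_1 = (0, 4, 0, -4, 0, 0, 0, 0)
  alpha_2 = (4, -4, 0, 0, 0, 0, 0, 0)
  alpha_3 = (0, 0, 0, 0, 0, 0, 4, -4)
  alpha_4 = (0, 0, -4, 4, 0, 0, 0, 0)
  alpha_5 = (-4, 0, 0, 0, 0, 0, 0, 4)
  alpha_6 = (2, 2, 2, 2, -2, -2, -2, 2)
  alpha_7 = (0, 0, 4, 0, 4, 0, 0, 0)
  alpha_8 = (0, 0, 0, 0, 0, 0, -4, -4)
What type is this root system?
E8

Compute the Cartan integers a_ij = 2(alpha_i, alpha_j)/(alpha_j, alpha_j); the resulting 8x8 Cartan matrix is
[[2, -1, 0, -1, 0, 0, 0, 0], [-1, 2, 0, 0, -1, 0, 0, 0], [0, 0, 2, 0, -1, -1, 0, 0], [-1, 0, 0, 2, 0, 0, -1, 0], [0, -1, -1, 0, 2, 0, 0, -1], [0, 0, -1, 0, 0, 2, 0, 0], [0, 0, 0, -1, 0, 0, 2, 0], [0, 0, 0, 0, -1, 0, 0, 2]].
All simple roots have the same length, so the diagram is simply laced. The associated Dynkin diagram is a chain of 7 nodes with one extra node attached to the third node from one end (E_8), so the type is E_8.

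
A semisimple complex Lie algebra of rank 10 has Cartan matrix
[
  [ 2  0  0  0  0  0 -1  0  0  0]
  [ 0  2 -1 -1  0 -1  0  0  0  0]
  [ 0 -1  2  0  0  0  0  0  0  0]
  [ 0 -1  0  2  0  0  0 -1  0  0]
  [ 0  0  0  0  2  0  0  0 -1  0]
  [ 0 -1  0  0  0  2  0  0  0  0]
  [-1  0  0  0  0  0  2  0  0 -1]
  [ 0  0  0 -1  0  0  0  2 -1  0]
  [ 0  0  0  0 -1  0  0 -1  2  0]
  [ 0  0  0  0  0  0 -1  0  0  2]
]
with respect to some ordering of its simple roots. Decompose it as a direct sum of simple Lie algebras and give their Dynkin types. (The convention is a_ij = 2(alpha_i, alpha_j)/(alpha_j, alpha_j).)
A3 ⊕ D7

The diagram associated to this matrix has two connected components: the simple roots {alpha_1, alpha_7, alpha_10} form a chain of 3 nodes with single edges (A_3), and {alpha_2, alpha_3, alpha_4, alpha_5, alpha_6, alpha_8, alpha_9} form a chain of 5 nodes with a fork of two nodes at one end (D_7). A semisimple Lie algebra decomposes uniquely as the direct sum of simple ideals, one per connected component of its Dynkin diagram, so g ≅ A_3 ⊕ D_7 (dimension 15 + 91 = 106).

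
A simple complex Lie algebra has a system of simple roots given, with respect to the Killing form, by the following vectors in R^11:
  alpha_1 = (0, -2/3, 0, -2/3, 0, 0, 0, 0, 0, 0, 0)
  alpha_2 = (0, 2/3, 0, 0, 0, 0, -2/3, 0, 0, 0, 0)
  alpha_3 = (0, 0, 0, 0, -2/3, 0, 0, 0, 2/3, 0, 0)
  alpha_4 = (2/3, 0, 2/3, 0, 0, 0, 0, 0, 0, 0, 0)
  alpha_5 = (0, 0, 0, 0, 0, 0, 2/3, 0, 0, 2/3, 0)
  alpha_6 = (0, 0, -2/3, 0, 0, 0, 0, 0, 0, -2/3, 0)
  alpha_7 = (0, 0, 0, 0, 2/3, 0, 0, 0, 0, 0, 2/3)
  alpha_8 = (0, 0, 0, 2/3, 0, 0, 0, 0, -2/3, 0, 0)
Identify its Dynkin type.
type A_8

Compute the Cartan integers a_ij = 2(alpha_i, alpha_j)/(alpha_j, alpha_j); the resulting 8x8 Cartan matrix is
[[2, -1, 0, 0, 0, 0, 0, -1], [-1, 2, 0, 0, -1, 0, 0, 0], [0, 0, 2, 0, 0, 0, -1, -1], [0, 0, 0, 2, 0, -1, 0, 0], [0, -1, 0, 0, 2, -1, 0, 0], [0, 0, 0, -1, -1, 2, 0, 0], [0, 0, -1, 0, 0, 0, 2, 0], [-1, 0, -1, 0, 0, 0, 0, 2]].
All simple roots have the same length, so the diagram is simply laced. The associated Dynkin diagram is a chain of 8 nodes with single edges (A_8), so the type is A_8 (the algebra sl(9)).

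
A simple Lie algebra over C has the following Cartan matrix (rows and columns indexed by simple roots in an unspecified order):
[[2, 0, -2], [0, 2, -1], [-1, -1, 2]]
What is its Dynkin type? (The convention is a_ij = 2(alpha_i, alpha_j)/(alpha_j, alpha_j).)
type C_3

The matrix has rank 3 with 2's on the diagonal. Reading the off-diagonal entries as Dynkin edges (a single edge where a_ij = a_ji = -1; a double or triple edge where a_ij * a_ji = 2 or 3), the diagram is a chain of 3 nodes with a double edge at one end; the terminal node there is the unique long simple root (C_3). One simple-root ordering that puts it in standard form is (alpha_2, alpha_3, alpha_1). So the algebra is type C_3, i.e. sp(6).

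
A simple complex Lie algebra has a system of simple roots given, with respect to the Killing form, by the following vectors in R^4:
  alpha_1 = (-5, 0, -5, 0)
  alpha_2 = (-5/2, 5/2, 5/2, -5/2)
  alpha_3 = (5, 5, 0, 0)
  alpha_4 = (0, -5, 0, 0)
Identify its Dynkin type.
Compute the Cartan integers a_ij = 2(alpha_i, alpha_j)/(alpha_j, alpha_j); the resulting 4x4 Cartan matrix is
[[2, 0, -1, 0], [0, 2, 0, -1], [-1, 0, 2, -2], [0, -1, -1, 2]].
The roots have two lengths (squared-length ratio 2:1); the short ones are alpha_{2,4}. The associated Dynkin diagram is a chain of 4 nodes with a double edge between the middle two (F_4), so the type is F_4.

type F_4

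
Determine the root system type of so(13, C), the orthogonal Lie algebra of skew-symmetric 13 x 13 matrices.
This is so(13) with 13 odd, which has dimension 13(13-1)/2 = 78 and rank (13-1)/2 = 6. In the classification of classical Lie algebras, the orthogonal algebra so(2n+1) in an odd number of variables has type B_n; here n = 6, so the Dynkin diagram is a chain of 6 nodes with a double edge at one end; the terminal node there is the unique short simple root (B_6). Hence the type is B_6.

B_6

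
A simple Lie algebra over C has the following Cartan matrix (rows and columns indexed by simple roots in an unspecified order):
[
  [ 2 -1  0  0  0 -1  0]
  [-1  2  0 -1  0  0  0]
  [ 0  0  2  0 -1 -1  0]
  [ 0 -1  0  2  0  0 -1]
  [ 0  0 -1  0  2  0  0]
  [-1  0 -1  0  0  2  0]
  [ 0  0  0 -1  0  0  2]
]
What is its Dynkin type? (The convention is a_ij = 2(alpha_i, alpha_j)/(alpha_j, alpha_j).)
The matrix has rank 7 with 2's on the diagonal. Reading the off-diagonal entries as Dynkin edges (a single edge where a_ij = a_ji = -1; a double or triple edge where a_ij * a_ji = 2 or 3), the diagram is a chain of 7 nodes with single edges (A_7). One simple-root ordering that puts it in standard form is (alpha_5, alpha_3, alpha_6, alpha_1, alpha_2, alpha_4, alpha_7). So the algebra is type A_7, i.e. sl(8).

A7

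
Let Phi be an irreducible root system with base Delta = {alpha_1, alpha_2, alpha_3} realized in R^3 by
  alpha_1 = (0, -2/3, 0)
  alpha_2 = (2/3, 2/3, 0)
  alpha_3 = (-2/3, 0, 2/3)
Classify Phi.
B3

Compute the Cartan integers a_ij = 2(alpha_i, alpha_j)/(alpha_j, alpha_j); the resulting 3x3 Cartan matrix is
[[2, -1, 0], [-2, 2, -1], [0, -1, 2]].
The roots have two lengths (squared-length ratio 2:1); the short ones are alpha_{1}. The associated Dynkin diagram is a chain of 3 nodes with a double edge at one end; the terminal node there is the unique short simple root (B_3), so the type is B_3 (the algebra so(7)).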